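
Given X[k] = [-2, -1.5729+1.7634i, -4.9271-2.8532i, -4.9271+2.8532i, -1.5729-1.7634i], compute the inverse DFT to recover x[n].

x[n] = (1/5) Σ(k=0 to 4) X[k] · e^(2πikn/5)

Computing each x[n]:
x[0] = -3
x[1] = 1
x[2] = -2
x[3] = 1
x[4] = 1

x = [-3, 1, -2, 1, 1]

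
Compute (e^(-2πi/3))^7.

Since ω_3^3 = 1, powers reduce modulo 3.
7 mod 3 = 1
So ω_3^7 = ω_3^1 = e^(-2πi·1/3)

ω_3^7 = ω_3^1 = -0.5000-0.8660i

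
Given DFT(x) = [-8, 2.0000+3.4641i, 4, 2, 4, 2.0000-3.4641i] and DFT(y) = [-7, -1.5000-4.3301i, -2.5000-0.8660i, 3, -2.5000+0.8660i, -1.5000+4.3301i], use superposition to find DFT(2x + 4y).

By linearity: DFT(2x + 4y) = 2·DFT(x) + 4·DFT(y)
= 2·[-8, 2.0000+3.4641i, 4, 2, 4, 2.0000-3.4641i] + 4·[-7, -1.5000-4.3301i, -2.5000-0.8660i, 3, -2.5000+0.8660i, -1.5000+4.3301i]

Computing element-wise:
Z[0] = 2·(-8) + 4·(-7) = -44
Z[1] = 2·(2.0000+3.4641i) + 4·(-1.5000-4.3301i) = -2.0000-10.3922i
Z[2] = 2·(4) + 4·(-2.5000-0.8660i) = -2.0000-3.4640i
Z[3] = 2·(2) + 4·(3) = 16
Z[4] = 2·(4) + 4·(-2.5000+0.8660i) = -2.0000+3.4640i
Z[5] = 2·(2.0000-3.4641i) + 4·(-1.5000+4.3301i) = -2.0000+10.3922i

DFT(2x + 4y) = 2·X + 4·Y = [-44, -2.0000-10.3922i, -2.0000-3.4640i, 16, -2.0000+3.4640i, -2.0000+10.3922i]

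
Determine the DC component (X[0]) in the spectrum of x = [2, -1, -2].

X[0] = Σ(n=0 to 2) x[n] · ω_3^0 = Σ x[n]
= (2) + (-1) + (-2)

X[0] = -1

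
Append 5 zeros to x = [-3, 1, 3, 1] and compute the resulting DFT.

Original 4-point DFT: [2, -6, -2, -6]
Zero-padded 9-point DFT provides frequency interpolation.

DFT_9([x, 0, ...]) = [2, -2.2130-4.4632i, -6.1454-1.1448i, -4.0000+1.7321i, -2.1416+0.7203i, -2.1416-0.7203i, -4.0000-1.7321i, -6.1454+1.1448i, -2.2130+4.4632i]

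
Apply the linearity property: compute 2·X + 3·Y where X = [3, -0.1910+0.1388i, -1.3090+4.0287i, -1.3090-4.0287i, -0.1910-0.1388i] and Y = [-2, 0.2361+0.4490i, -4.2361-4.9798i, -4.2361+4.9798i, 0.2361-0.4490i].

By linearity: DFT(2x + 3y) = 2·DFT(x) + 3·DFT(y)
= 2·[3, -0.1910+0.1388i, -1.3090+4.0287i, -1.3090-4.0287i, -0.1910-0.1388i] + 3·[-2, 0.2361+0.4490i, -4.2361-4.9798i, -4.2361+4.9798i, 0.2361-0.4490i]

Computing element-wise:
Z[0] = 2·(3) + 3·(-2) = 0
Z[1] = 2·(-0.1910+0.1388i) + 3·(0.2361+0.4490i) = 0.3263+1.6246i
Z[2] = 2·(-1.3090+4.0287i) + 3·(-4.2361-4.9798i) = -15.3263-6.8820i
Z[3] = 2·(-1.3090-4.0287i) + 3·(-4.2361+4.9798i) = -15.3263+6.8820i
Z[4] = 2·(-0.1910-0.1388i) + 3·(0.2361-0.4490i) = 0.3263-1.6246i

DFT(2x + 3y) = 2·X + 3·Y = [0, 0.3263+1.6246i, -15.3263-6.8820i, -15.3263+6.8820i, 0.3263-1.6246i]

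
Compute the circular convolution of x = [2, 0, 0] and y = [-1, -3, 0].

(x ⊛ y)[n] = Σ(m=0 to 2) x[m] · y[(n-m) mod 3]

Computing each output sample:
(x ⊛ y)[0] = -2
(x ⊛ y)[1] = -6
(x ⊛ y)[2] = 0

x ⊛ y = [-2, -6, 0]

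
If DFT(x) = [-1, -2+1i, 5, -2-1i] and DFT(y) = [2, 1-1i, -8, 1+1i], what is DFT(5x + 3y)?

By linearity: DFT(5x + 3y) = 5·DFT(x) + 3·DFT(y)
= 5·[-1, -2+1i, 5, -2-1i] + 3·[2, 1-1i, -8, 1+1i]

Computing element-wise:
Z[0] = 5·(-1) + 3·(2) = 1
Z[1] = 5·(-2+1i) + 3·(1-1i) = -7+2i
Z[2] = 5·(5) + 3·(-8) = 1
Z[3] = 5·(-2-1i) + 3·(1+1i) = -7-2i

DFT(5x + 3y) = 5·X + 3·Y = [1, -7+2i, 1, -7-2i]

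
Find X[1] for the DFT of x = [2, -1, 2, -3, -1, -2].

X[1] = Σ(n=0 to 5) x[n] · ω_6^(1n) where ω_6 = e^(-2πi/6)
= (2)·ω_6^0 + (-1)·ω_6^1 + (2)·ω_6^2 + (-3)·ω_6^3 + (-1)·ω_6^4 + (-2)·ω_6^5

X[1] = 3.0000-3.4641i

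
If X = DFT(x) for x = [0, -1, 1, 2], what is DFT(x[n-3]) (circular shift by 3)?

Time shift by 3: X_shifted[k] = ω_4^(3k) · X[k]
Shifted x = [-1, 1, 2, 0]

DFT(x[n-3]) = [2, -3-1i, 0, -3+1i]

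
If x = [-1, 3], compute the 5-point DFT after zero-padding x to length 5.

Original 2-point DFT: [2, -4]
Zero-padded 5-point DFT provides frequency interpolation.

DFT_5([x, 0, ...]) = [2, -0.0729-2.8532i, -3.4271-1.7634i, -3.4271+1.7634i, -0.0729+2.8532i]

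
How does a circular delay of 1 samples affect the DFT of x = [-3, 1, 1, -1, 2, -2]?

Time shift by 1: X_shifted[k] = ω_6^(1k) · X[k]
Shifted x = [-2, -3, 1, 1, -1, 2]

DFT(x[n-1]) = [-2, -3.5000+2.5981i, -0.5000+6.0622i, -2, -0.5000-6.0622i, -3.5000-2.5981i]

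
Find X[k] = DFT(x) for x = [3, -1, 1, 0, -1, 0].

X[k] = Σ(n=0 to 5) x[n] · ω_6^(nk)
where ω_6 = e^(-2πi/6)

Computing each X[k]:
X[0] = 2
X[1] = 2.5000-0.8660i
X[2] = 3.5000+2.5981i
X[3] = 4
X[4] = 3.5000-2.5981i
X[5] = 2.5000+0.8660i

X = [2, 2.5000-0.8660i, 3.5000+2.5981i, 4, 3.5000-2.5981i, 2.5000+0.8660i]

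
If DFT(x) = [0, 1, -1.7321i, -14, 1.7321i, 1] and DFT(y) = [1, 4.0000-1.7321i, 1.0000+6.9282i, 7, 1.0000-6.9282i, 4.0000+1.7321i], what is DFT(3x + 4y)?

By linearity: DFT(3x + 4y) = 3·DFT(x) + 4·DFT(y)
= 3·[0, 1, -1.7321i, -14, 1.7321i, 1] + 4·[1, 4.0000-1.7321i, 1.0000+6.9282i, 7, 1.0000-6.9282i, 4.0000+1.7321i]

Computing element-wise:
Z[0] = 3·(0) + 4·(1) = 4
Z[1] = 3·(1) + 4·(4.0000-1.7321i) = 19.0000-6.9284i
Z[2] = 3·(-1.7321i) + 4·(1.0000+6.9282i) = 4.0000+22.5165i
Z[3] = 3·(-14) + 4·(7) = -14
Z[4] = 3·(1.7321i) + 4·(1.0000-6.9282i) = 4.0000-22.5165i
Z[5] = 3·(1) + 4·(4.0000+1.7321i) = 19.0000+6.9284i

DFT(3x + 4y) = 3·X + 4·Y = [4, 19.0000-6.9284i, 4.0000+22.5165i, -14, 4.0000-22.5165i, 19.0000+6.9284i]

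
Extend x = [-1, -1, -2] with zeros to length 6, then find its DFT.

Original 3-point DFT: [-4, 0.5000-0.8660i, 0.5000+0.8660i]
Zero-padded 6-point DFT provides frequency interpolation.

DFT_6([x, 0, ...]) = [-4, -0.5000+2.5981i, 0.5000-0.8660i, -2, 0.5000+0.8660i, -0.5000-2.5981i]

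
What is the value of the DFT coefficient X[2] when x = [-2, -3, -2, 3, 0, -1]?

X[2] = Σ(n=0 to 5) x[n] · ω_6^(2n) where ω_6 = e^(-2πi/6)
= (-2)·ω_6^0 + (-3)·ω_6^2 + (-2)·ω_6^4 + (3)·ω_6^6 + (0)·ω_6^8 + (-1)·ω_6^10

X[2] = 4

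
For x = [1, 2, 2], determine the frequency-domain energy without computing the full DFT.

Parseval: Σ|x[n]|² = (1/N)Σ|X[k]|², so Σ|X[k]|² = N·Σ|x[n]|² = 3·9.0000

Σ|X[k]|² = N·Σ|x[n]|² = 3·9.0000 = 27.0000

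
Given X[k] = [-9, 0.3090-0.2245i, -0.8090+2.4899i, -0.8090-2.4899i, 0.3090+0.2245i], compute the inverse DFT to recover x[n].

x[n] = (1/5) Σ(k=0 to 4) X[k] · e^(2πikn/5)

Computing each x[n]:
x[0] = -2
x[1] = -2
x[2] = -1
x[3] = -3
x[4] = -1

x = [-2, -2, -1, -3, -1]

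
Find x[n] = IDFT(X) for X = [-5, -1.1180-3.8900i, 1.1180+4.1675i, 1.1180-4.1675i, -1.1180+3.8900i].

x[n] = (1/5) Σ(k=0 to 4) X[k] · e^(2πikn/5)

Computing each x[n]:
x[0] = -1
x[1] = -1
x[2] = 2
x[3] = -3
x[4] = -2

x = [-1, -1, 2, -3, -2]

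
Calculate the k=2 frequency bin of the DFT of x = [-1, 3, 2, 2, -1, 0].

X[2] = Σ(n=0 to 5) x[n] · ω_6^(2n) where ω_6 = e^(-2πi/6)
= (-1)·ω_6^0 + (3)·ω_6^2 + (2)·ω_6^4 + (2)·ω_6^6 + (-1)·ω_6^8 + (0)·ω_6^10

X[2] = -1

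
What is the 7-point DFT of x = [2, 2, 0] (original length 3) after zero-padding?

Original 3-point DFT: [4, 1.0000-1.7321i, 1.0000+1.7321i]
Zero-padded 7-point DFT provides frequency interpolation.

DFT_7([x, 0, ...]) = [4, 3.2470-1.5637i, 1.5550-1.9499i, 0.1981-0.8678i, 0.1981+0.8678i, 1.5550+1.9499i, 3.2470+1.5637i]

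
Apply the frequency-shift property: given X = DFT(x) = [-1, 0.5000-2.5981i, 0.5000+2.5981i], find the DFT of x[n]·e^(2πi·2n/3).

Modulation property: DFT(ω_3^(-2n)·x[n]) = X[(k-2) mod 3], so circularly shift X by 2 positions.

X[k-2] = [0.5000-2.5981i, 0.5000+2.5981i, -1]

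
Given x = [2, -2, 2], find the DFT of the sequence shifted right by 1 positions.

Time shift by 1: X_shifted[k] = ω_3^(1k) · X[k]
Shifted x = [2, 2, -2]

DFT(x[n-1]) = [2, 2.0000-3.4641i, 2.0000+3.4641i]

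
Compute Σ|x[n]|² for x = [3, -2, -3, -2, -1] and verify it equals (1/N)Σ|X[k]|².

Time domain:
Σ|x[n]|² = |3|² + |-2|² + |-3|² + |-2|² + |-1|² = 27.0000

Frequency domain:
(1/5)Σ|X[k]|² = (1/5)(|-5|² + |6.1180+1.5388i|² + |3.8820-0.3633i|² + |3.8820+0.3633i|² + |6.1180-1.5388i|²) = (1/5)·135.0000 = 27.0000

Both sides agree, confirming Parseval's theorem.

Σ|x[n]|² = (1/N)Σ|X[k]|² = 27.0000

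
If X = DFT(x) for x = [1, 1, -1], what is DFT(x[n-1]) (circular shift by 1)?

Time shift by 1: X_shifted[k] = ω_3^(1k) · X[k]
Shifted x = [-1, 1, 1]

DFT(x[n-1]) = [1, -2, -2]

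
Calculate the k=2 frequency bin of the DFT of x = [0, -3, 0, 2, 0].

X[2] = Σ(n=0 to 4) x[n] · ω_5^(2n) where ω_5 = e^(-2πi/5)
= (0)·ω_5^0 + (-3)·ω_5^2 + (0)·ω_5^4 + (2)·ω_5^6 + (0)·ω_5^8

X[2] = 3.0451-0.1388i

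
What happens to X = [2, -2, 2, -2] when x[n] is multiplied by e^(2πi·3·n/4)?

Modulation property: DFT(ω_4^(-3n)·x[n]) = X[(k-3) mod 4], so circularly shift X by 3 positions.

X[k-3] = [-2, 2, -2, 2]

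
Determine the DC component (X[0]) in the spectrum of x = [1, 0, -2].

X[0] = Σ(n=0 to 2) x[n] · ω_3^0 = Σ x[n]
= (1) + (0) + (-2)

X[0] = -1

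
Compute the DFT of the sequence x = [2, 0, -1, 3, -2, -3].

X[k] = Σ(n=0 to 5) x[n] · ω_6^(nk)
where ω_6 = e^(-2πi/6)

Computing each X[k]:
X[0] = -1
X[1] = -1.0000-3.4641i
X[2] = 8.0000-1.7321i
X[3] = -1
X[4] = 8.0000+1.7321i
X[5] = -1.0000+3.4641i

X = [-1, -1.0000-3.4641i, 8.0000-1.7321i, -1, 8.0000+1.7321i, -1.0000+3.4641i]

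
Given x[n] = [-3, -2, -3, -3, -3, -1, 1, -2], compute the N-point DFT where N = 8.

X[k] = Σ(n=0 to 7) x[n] · ω_8^(nk)
where ω_8 = e^(-2πi/8)

Computing each X[k]:
X[0] = -16
X[1] = 5.4142i
X[2] = -4-2i
X[3] = -2.5858i
X[4] = 0
X[5] = 2.5858i
X[6] = -4+2i
X[7] = -5.4142i

X = [-16, 5.4142i, -4-2i, -2.5858i, 0, 2.5858i, -4+2i, -5.4142i]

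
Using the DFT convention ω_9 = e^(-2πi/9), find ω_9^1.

ω_9^1 = e^(-2πi·1/9)
= cos(-2π·1/9) + i·sin(-2π·1/9)
= cos(-2π/9) + i·sin(-2π/9)

ω_9^1 = cos(-2π/9) + i·sin(-2π/9) = 0.7660-0.6428i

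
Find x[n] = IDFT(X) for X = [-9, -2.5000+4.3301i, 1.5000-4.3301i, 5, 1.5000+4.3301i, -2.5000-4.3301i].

x[n] = (1/6) Σ(k=0 to 5) X[k] · e^(2πikn/6)

Computing each x[n]:
x[0] = -1
x[1] = -3
x[2] = -3
x[3] = -1
x[4] = 2
x[5] = -3

x = [-1, -3, -3, -1, 2, -3]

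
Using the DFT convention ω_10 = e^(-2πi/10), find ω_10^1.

ω_10^1 = e^(-2πi·1/10)
= cos(-2π·1/10) + i·sin(-2π·1/10)
= cos(-2π/10) + i·sin(-2π/10)

ω_10^1 = cos(-2π/10) + i·sin(-2π/10) = 0.8090-0.5878i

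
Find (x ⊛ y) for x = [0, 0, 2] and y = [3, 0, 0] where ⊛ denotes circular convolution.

(x ⊛ y)[n] = Σ(m=0 to 2) x[m] · y[(n-m) mod 3]

Computing each output sample:
(x ⊛ y)[0] = 0
(x ⊛ y)[1] = 0
(x ⊛ y)[2] = 6

x ⊛ y = [0, 0, 6]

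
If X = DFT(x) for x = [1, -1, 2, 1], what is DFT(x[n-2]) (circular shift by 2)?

Time shift by 2: X_shifted[k] = ω_4^(2k) · X[k]
Shifted x = [2, 1, 1, -1]

DFT(x[n-2]) = [3, 1-2i, 3, 1+2i]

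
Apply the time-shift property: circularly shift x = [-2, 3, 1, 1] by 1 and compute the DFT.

Time shift by 1: X_shifted[k] = ω_4^(1k) · X[k]
Shifted x = [1, -2, 3, 1]

DFT(x[n-1]) = [3, -2+3i, 5, -2-3i]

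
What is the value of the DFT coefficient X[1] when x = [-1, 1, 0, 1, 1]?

X[1] = Σ(n=0 to 4) x[n] · ω_5^(1n) where ω_5 = e^(-2πi/5)
= (-1)·ω_5^0 + (1)·ω_5^1 + (0)·ω_5^2 + (1)·ω_5^3 + (1)·ω_5^4

X[1] = -1.1910+0.5878i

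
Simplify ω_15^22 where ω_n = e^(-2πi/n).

Since ω_15^15 = 1, powers reduce modulo 15.
22 mod 15 = 7
So ω_15^22 = ω_15^7 = e^(-2πi·7/15)

ω_15^22 = ω_15^7 = -0.9781-0.2079i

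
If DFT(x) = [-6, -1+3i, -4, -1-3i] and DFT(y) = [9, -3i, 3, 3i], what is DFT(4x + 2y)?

By linearity: DFT(4x + 2y) = 4·DFT(x) + 2·DFT(y)
= 4·[-6, -1+3i, -4, -1-3i] + 2·[9, -3i, 3, 3i]

Computing element-wise:
Z[0] = 4·(-6) + 2·(9) = -6
Z[1] = 4·(-1+3i) + 2·(-3i) = -4+6i
Z[2] = 4·(-4) + 2·(3) = -10
Z[3] = 4·(-1-3i) + 2·(3i) = -4-6i

DFT(4x + 2y) = 4·X + 2·Y = [-6, -4+6i, -10, -4-6i]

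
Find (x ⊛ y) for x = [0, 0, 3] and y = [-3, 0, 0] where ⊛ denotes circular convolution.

(x ⊛ y)[n] = Σ(m=0 to 2) x[m] · y[(n-m) mod 3]

Computing each output sample:
(x ⊛ y)[0] = 0
(x ⊛ y)[1] = 0
(x ⊛ y)[2] = -9

x ⊛ y = [0, 0, -9]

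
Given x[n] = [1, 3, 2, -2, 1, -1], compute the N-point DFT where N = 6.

X[k] = Σ(n=0 to 5) x[n] · ω_6^(nk)
where ω_6 = e^(-2πi/6)

Computing each X[k]:
X[0] = 4
X[1] = 2.5000-4.3301i
X[2] = -3.5000-2.5981i
X[3] = 4
X[4] = -3.5000+2.5981i
X[5] = 2.5000+4.3301i

X = [4, 2.5000-4.3301i, -3.5000-2.5981i, 4, -3.5000+2.5981i, 2.5000+4.3301i]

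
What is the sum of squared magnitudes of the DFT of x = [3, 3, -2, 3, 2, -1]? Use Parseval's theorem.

Parseval: Σ|x[n]|² = (1/N)Σ|X[k]|², so Σ|X[k]|² = N·Σ|x[n]|² = 6·36.0000

Σ|X[k]|² = N·Σ|x[n]|² = 6·36.0000 = 216.0000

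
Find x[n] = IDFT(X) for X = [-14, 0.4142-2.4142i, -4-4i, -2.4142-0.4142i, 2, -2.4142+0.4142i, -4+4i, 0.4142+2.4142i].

x[n] = (1/8) Σ(k=0 to 7) X[k] · e^(2πikn/8)

Computing each x[n]:
x[0] = -3
x[1] = 0
x[2] = 0
x[3] = -3
x[4] = -2
x[5] = -2
x[6] = -1
x[7] = -3

x = [-3, 0, 0, -3, -2, -2, -1, -3]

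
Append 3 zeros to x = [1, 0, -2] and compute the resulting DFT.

Original 3-point DFT: [-1, 2.0000-1.7321i, 2.0000+1.7321i]
Zero-padded 6-point DFT provides frequency interpolation.

DFT_6([x, 0, ...]) = [-1, 2.0000+1.7321i, 2.0000-1.7321i, -1, 2.0000+1.7321i, 2.0000-1.7321i]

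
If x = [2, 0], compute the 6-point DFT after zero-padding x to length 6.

Original 2-point DFT: [2, 2]
Zero-padded 6-point DFT provides frequency interpolation.

DFT_6([x, 0, ...]) = [2, 2, 2, 2, 2, 2]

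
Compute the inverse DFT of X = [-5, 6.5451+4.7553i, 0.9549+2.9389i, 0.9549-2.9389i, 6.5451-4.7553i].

x[n] = (1/5) Σ(k=0 to 4) X[k] · e^(2πikn/5)

Computing each x[n]:
x[0] = 2
x[1] = -3
x[2] = -3
x[3] = -3
x[4] = 2

x = [2, -3, -3, -3, 2]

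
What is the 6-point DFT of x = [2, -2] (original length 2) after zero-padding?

Original 2-point DFT: [0, 4]
Zero-padded 6-point DFT provides frequency interpolation.

DFT_6([x, 0, ...]) = [0, 1.0000+1.7321i, 3.0000+1.7321i, 4, 3.0000-1.7321i, 1.0000-1.7321i]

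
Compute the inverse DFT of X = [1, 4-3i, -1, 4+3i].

x[n] = (1/4) Σ(k=0 to 3) X[k] · e^(2πikn/4)

Computing each x[n]:
x[0] = 2
x[1] = 2
x[2] = -2
x[3] = -1

x = [2, 2, -2, -1]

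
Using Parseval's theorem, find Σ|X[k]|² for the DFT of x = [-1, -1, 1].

Parseval: Σ|x[n]|² = (1/N)Σ|X[k]|², so Σ|X[k]|² = N·Σ|x[n]|² = 3·3.0000

Σ|X[k]|² = N·Σ|x[n]|² = 3·3.0000 = 9.0000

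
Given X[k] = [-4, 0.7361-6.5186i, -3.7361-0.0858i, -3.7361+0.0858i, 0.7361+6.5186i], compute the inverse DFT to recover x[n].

x[n] = (1/5) Σ(k=0 to 4) X[k] · e^(2πikn/5)

Computing each x[n]:
x[0] = -2
x[1] = 3
x[2] = 0
x[3] = -3
x[4] = -2

x = [-2, 3, 0, -3, -2]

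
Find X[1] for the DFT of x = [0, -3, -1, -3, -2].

X[1] = Σ(n=0 to 4) x[n] · ω_5^(1n) where ω_5 = e^(-2πi/5)
= (0)·ω_5^0 + (-3)·ω_5^1 + (-1)·ω_5^2 + (-3)·ω_5^3 + (-2)·ω_5^4

X[1] = 1.6910-0.2245i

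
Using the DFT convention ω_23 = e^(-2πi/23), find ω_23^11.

ω_23^11 = e^(-2πi·11/23)
= cos(-2π·11/23) + i·sin(-2π·11/23)
= cos(-22π/23) + i·sin(-22π/23)

ω_23^11 = cos(-22π/23) + i·sin(-22π/23) = -0.9907-0.1362i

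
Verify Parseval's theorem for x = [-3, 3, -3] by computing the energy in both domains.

Time domain:
Σ|x[n]|² = |-3|² + |3|² + |-3|² = 27.0000

Frequency domain:
(1/3)Σ|X[k]|² = (1/3)(|-3|² + |-3.0000-5.1962i|² + |-3.0000+5.1962i|²) = (1/3)·81.0000 = 27.0000

Both sides agree, confirming Parseval's theorem.

Σ|x[n]|² = (1/N)Σ|X[k]|² = 27.0000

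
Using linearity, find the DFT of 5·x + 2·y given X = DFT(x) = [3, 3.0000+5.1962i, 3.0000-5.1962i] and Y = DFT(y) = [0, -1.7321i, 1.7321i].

By linearity: DFT(5x + 2y) = 5·DFT(x) + 2·DFT(y)
= 5·[3, 3.0000+5.1962i, 3.0000-5.1962i] + 2·[0, -1.7321i, 1.7321i]

Computing element-wise:
Z[0] = 5·(3) + 2·(0) = 15
Z[1] = 5·(3.0000+5.1962i) + 2·(-1.7321i) = 15.0000+22.5168i
Z[2] = 5·(3.0000-5.1962i) + 2·(1.7321i) = 15.0000-22.5168i

DFT(5x + 2y) = 5·X + 2·Y = [15, 15.0000+22.5168i, 15.0000-22.5168i]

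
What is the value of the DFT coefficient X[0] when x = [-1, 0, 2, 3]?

X[0] = Σ(n=0 to 3) x[n] · ω_4^0 = Σ x[n]
= (-1) + (0) + (2) + (3)

X[0] = 4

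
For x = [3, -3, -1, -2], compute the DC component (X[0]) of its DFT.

X[0] = Σ(n=0 to 3) x[n] · ω_4^0 = Σ x[n]
= (3) + (-3) + (-1) + (-2)

X[0] = -3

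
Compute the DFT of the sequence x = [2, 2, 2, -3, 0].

X[k] = Σ(n=0 to 4) x[n] · ω_5^(nk)
where ω_5 = e^(-2πi/5)

Computing each X[k]:
X[0] = 3
X[1] = 3.4271-4.8410i
X[2] = 0.0729+3.5797i
X[3] = 0.0729-3.5797i
X[4] = 3.4271+4.8410i

X = [3, 3.4271-4.8410i, 0.0729+3.5797i, 0.0729-3.5797i, 3.4271+4.8410i]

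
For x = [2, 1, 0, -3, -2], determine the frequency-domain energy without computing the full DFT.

Parseval: Σ|x[n]|² = (1/N)Σ|X[k]|², so Σ|X[k]|² = N·Σ|x[n]|² = 5·18.0000

Σ|X[k]|² = N·Σ|x[n]|² = 5·18.0000 = 90.0000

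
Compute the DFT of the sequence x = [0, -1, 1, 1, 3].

X[k] = Σ(n=0 to 4) x[n] · ω_5^(nk)
where ω_5 = e^(-2πi/5)

Computing each X[k]:
X[0] = 4
X[1] = -1.0000+3.8042i
X[2] = -1.0000+2.3511i
X[3] = -1.0000-2.3511i
X[4] = -1.0000-3.8042i

X = [4, -1.0000+3.8042i, -1.0000+2.3511i, -1.0000-2.3511i, -1.0000-3.8042i]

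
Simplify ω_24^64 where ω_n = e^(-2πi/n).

Since ω_24^24 = 1, powers reduce modulo 24.
64 mod 24 = 16
So ω_24^64 = ω_24^16 = e^(-2πi·16/24)

ω_24^64 = ω_24^16 = -0.5000+0.8660i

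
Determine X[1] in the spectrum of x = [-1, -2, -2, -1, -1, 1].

X[1] = Σ(n=0 to 5) x[n] · ω_6^(1n) where ω_6 = e^(-2πi/6)
= (-1)·ω_6^0 + (-2)·ω_6^1 + (-2)·ω_6^2 + (-1)·ω_6^3 + (-1)·ω_6^4 + (1)·ω_6^5

X[1] = 1.0000+3.4641i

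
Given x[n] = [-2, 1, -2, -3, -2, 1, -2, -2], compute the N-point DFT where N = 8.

X[k] = Σ(n=0 to 7) x[n] · ω_8^(nk)
where ω_8 = e^(-2πi/8)

Computing each X[k]:
X[0] = -11
X[1] = 0.7071+0.7071i
X[2] = -7i
X[3] = -0.7071+0.7071i
X[4] = -5
X[5] = -0.7071-0.7071i
X[6] = 7i
X[7] = 0.7071-0.7071i

X = [-11, 0.7071+0.7071i, -7i, -0.7071+0.7071i, -5, -0.7071-0.7071i, 7i, 0.7071-0.7071i]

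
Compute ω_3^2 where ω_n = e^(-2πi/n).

ω_3^2 = e^(-2πi·2/3)
= cos(-2π·2/3) + i·sin(-2π·2/3)
= cos(-4π/3) + i·sin(-4π/3)

ω_3^2 = cos(-4π/3) + i·sin(-4π/3) = -0.5000+0.8660i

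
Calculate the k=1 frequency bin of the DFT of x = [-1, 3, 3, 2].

X[1] = Σ(n=0 to 3) x[n] · ω_4^(1n) where ω_4 = e^(-2πi/4)
= (-1)·ω_4^0 + (3)·ω_4^1 + (3)·ω_4^2 + (2)·ω_4^3

X[1] = -4-1i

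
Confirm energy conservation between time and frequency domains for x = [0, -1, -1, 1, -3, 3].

Time domain:
Σ|x[n]|² = |0|² + |-1|² + |-1|² + |1|² + |-3|² + |3|² = 21.0000

Frequency domain:
(1/6)Σ|X[k]|² = (1/6)(|-1|² + |2.0000+1.7321i|² + |2.0000+5.1962i|² + |-7|² + |2.0000-5.1962i|² + |2.0000-1.7321i|²) = (1/6)·126.0000 = 21.0000

Both sides agree, confirming Parseval's theorem.

Σ|x[n]|² = (1/N)Σ|X[k]|² = 21.0000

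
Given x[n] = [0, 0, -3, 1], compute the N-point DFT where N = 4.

X[k] = Σ(n=0 to 3) x[n] · ω_4^(nk)
where ω_4 = e^(-2πi/4)

Computing each X[k]:
X[0] = -2
X[1] = 3+1i
X[2] = -4
X[3] = 3-1i

X = [-2, 3+1i, -4, 3-1i]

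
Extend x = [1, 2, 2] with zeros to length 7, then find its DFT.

Original 3-point DFT: [5, -1, -1]
Zero-padded 7-point DFT provides frequency interpolation.

DFT_7([x, 0, ...]) = [5, 1.8019-3.5135i, -1.2470-1.0821i, 0.4450+0.6959i, 0.4450-0.6959i, -1.2470+1.0821i, 1.8019+3.5135i]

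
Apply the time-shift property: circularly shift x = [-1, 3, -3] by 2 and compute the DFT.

Time shift by 2: X_shifted[k] = ω_3^(2k) · X[k]
Shifted x = [3, -3, -1]

DFT(x[n-2]) = [-1, 5.0000+1.7321i, 5.0000-1.7321i]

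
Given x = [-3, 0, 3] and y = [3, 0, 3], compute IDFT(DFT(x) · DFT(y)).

(x ⊛ y)[n] = Σ(m=0 to 2) x[m] · y[(n-m) mod 3]

Computing each output sample:
(x ⊛ y)[0] = -9
(x ⊛ y)[1] = 9
(x ⊛ y)[2] = 0

x ⊛ y = [-9, 9, 0]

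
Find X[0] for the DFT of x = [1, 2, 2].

X[0] = Σ(n=0 to 2) x[n] · ω_3^0 = Σ x[n]
= (1) + (2) + (2)

X[0] = 5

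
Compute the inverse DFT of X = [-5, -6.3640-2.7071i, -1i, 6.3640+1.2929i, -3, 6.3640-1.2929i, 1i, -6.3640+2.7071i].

x[n] = (1/8) Σ(k=0 to 7) X[k] · e^(2πikn/8)

Computing each x[n]:
x[0] = -1
x[1] = -2
x[2] = 0
x[3] = 2
x[4] = -1
x[5] = 2
x[6] = -2
x[7] = -3

x = [-1, -2, 0, 2, -1, 2, -2, -3]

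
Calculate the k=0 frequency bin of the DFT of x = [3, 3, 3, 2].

X[0] = Σ(n=0 to 3) x[n] · ω_4^0 = Σ x[n]
= (3) + (3) + (3) + (2)

X[0] = 11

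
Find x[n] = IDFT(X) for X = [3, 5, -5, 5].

x[n] = (1/4) Σ(k=0 to 3) X[k] · e^(2πikn/4)

Computing each x[n]:
x[0] = 2
x[1] = 2
x[2] = -3
x[3] = 2

x = [2, 2, -3, 2]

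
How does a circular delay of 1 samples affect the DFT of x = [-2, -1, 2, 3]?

Time shift by 1: X_shifted[k] = ω_4^(1k) · X[k]
Shifted x = [3, -2, -1, 2]

DFT(x[n-1]) = [2, 4+4i, 2, 4-4i]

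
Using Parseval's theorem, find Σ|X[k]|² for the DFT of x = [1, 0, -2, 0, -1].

Parseval: Σ|x[n]|² = (1/N)Σ|X[k]|², so Σ|X[k]|² = N·Σ|x[n]|² = 5·6.0000

Σ|X[k]|² = N·Σ|x[n]|² = 5·6.0000 = 30.0000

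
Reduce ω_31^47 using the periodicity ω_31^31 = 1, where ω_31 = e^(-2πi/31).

Since ω_31^31 = 1, powers reduce modulo 31.
47 mod 31 = 16
So ω_31^47 = ω_31^16 = e^(-2πi·16/31)

ω_31^47 = ω_31^16 = -0.9949+0.1012i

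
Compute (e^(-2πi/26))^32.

Since ω_26^26 = 1, powers reduce modulo 26.
32 mod 26 = 6
So ω_26^32 = ω_26^6 = e^(-2πi·6/26)

ω_26^32 = ω_26^6 = 0.1205-0.9927i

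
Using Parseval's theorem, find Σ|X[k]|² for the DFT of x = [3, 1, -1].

Parseval: Σ|x[n]|² = (1/N)Σ|X[k]|², so Σ|X[k]|² = N·Σ|x[n]|² = 3·11.0000

Σ|X[k]|² = N·Σ|x[n]|² = 3·11.0000 = 33.0000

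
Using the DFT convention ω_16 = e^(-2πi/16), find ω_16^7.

ω_16^7 = e^(-2πi·7/16)
= cos(-2π·7/16) + i·sin(-2π·7/16)
= cos(-14π/16) + i·sin(-14π/16)

ω_16^7 = cos(-14π/16) + i·sin(-14π/16) = -0.9239-0.3827i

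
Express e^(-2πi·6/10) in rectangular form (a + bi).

ω_10^6 = e^(-2πi·6/10)
= cos(-2π·6/10) + i·sin(-2π·6/10)
= cos(-12π/10) + i·sin(-12π/10)

ω_10^6 = cos(-12π/10) + i·sin(-12π/10) = -0.8090+0.5878i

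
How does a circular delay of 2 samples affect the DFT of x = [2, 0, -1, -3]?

Time shift by 2: X_shifted[k] = ω_4^(2k) · X[k]
Shifted x = [-1, -3, 2, 0]

DFT(x[n-2]) = [-2, -3+3i, 4, -3-3i]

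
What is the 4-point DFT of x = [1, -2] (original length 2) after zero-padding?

Original 2-point DFT: [-1, 3]
Zero-padded 4-point DFT provides frequency interpolation.

DFT_4([x, 0, ...]) = [-1, 1+2i, 3, 1-2i]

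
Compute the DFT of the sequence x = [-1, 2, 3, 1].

X[k] = Σ(n=0 to 3) x[n] · ω_4^(nk)
where ω_4 = e^(-2πi/4)

Computing each X[k]:
X[0] = 5
X[1] = -4-1i
X[2] = -1
X[3] = -4+1i

X = [5, -4-1i, -1, -4+1i]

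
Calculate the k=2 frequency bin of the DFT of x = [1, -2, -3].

X[2] = Σ(n=0 to 2) x[n] · ω_3^(2n) where ω_3 = e^(-2πi/3)
= (1)·ω_3^0 + (-2)·ω_3^2 + (-3)·ω_3^4

X[2] = 3.5000+0.8660i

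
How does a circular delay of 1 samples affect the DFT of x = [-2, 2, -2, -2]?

Time shift by 1: X_shifted[k] = ω_4^(1k) · X[k]
Shifted x = [-2, -2, 2, -2]

DFT(x[n-1]) = [-4, -4, 4, -4]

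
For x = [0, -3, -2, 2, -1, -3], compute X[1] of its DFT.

X[1] = Σ(n=0 to 5) x[n] · ω_6^(1n) where ω_6 = e^(-2πi/6)
= (0)·ω_6^0 + (-3)·ω_6^1 + (-2)·ω_6^2 + (2)·ω_6^3 + (-1)·ω_6^4 + (-3)·ω_6^5

X[1] = -3.5000+0.8660i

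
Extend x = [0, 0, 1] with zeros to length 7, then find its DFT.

Original 3-point DFT: [1, -0.5000+0.8660i, -0.5000-0.8660i]
Zero-padded 7-point DFT provides frequency interpolation.

DFT_7([x, 0, ...]) = [1, -0.2225-0.9749i, -0.9010+0.4339i, 0.6235+0.7818i, 0.6235-0.7818i, -0.9010-0.4339i, -0.2225+0.9749i]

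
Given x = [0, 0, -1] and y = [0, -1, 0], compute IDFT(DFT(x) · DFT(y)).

(x ⊛ y)[n] = Σ(m=0 to 2) x[m] · y[(n-m) mod 3]

Computing each output sample:
(x ⊛ y)[0] = 1
(x ⊛ y)[1] = 0
(x ⊛ y)[2] = 0

x ⊛ y = [1, 0, 0]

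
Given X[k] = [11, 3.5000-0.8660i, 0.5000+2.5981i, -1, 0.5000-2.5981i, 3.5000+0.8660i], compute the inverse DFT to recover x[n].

x[n] = (1/6) Σ(k=0 to 5) X[k] · e^(2πikn/6)

Computing each x[n]:
x[0] = 3
x[1] = 2
x[2] = 2
x[3] = 1
x[4] = 0
x[5] = 3

x = [3, 2, 2, 1, 0, 3]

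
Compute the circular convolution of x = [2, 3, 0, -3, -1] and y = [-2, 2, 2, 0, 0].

(x ⊛ y)[n] = Σ(m=0 to 4) x[m] · y[(n-m) mod 5]

Computing each output sample:
(x ⊛ y)[0] = -12
(x ⊛ y)[1] = -4
(x ⊛ y)[2] = 10
(x ⊛ y)[3] = 12
(x ⊛ y)[4] = -4

x ⊛ y = [-12, -4, 10, 12, -4]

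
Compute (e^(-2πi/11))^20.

Since ω_11^11 = 1, powers reduce modulo 11.
20 mod 11 = 9
So ω_11^20 = ω_11^9 = e^(-2πi·9/11)

ω_11^20 = ω_11^9 = 0.4154+0.9096i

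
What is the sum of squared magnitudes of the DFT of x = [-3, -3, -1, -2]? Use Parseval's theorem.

Parseval: Σ|x[n]|² = (1/N)Σ|X[k]|², so Σ|X[k]|² = N·Σ|x[n]|² = 4·23.0000

Σ|X[k]|² = N·Σ|x[n]|² = 4·23.0000 = 92.0000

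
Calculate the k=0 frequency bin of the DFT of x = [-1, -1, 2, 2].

X[0] = Σ(n=0 to 3) x[n] · ω_4^0 = Σ x[n]
= (-1) + (-1) + (2) + (2)

X[0] = 2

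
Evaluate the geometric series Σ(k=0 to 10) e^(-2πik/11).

Sum of all nth roots of unity equals 0 for n > 1 (geometric series with r ≠ 1).

0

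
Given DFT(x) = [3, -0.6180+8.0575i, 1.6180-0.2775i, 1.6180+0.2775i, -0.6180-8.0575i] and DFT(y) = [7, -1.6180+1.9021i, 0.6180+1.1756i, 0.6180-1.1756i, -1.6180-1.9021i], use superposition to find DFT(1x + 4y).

By linearity: DFT(1x + 4y) = 1·DFT(x) + 4·DFT(y)
= 1·[3, -0.6180+8.0575i, 1.6180-0.2775i, 1.6180+0.2775i, -0.6180-8.0575i] + 4·[7, -1.6180+1.9021i, 0.6180+1.1756i, 0.6180-1.1756i, -1.6180-1.9021i]

Computing element-wise:
Z[0] = 1·(3) + 4·(7) = 31
Z[1] = 1·(-0.6180+8.0575i) + 4·(-1.6180+1.9021i) = -7.0900+15.6659i
Z[2] = 1·(1.6180-0.2775i) + 4·(0.6180+1.1756i) = 4.0900+4.4249i
Z[3] = 1·(1.6180+0.2775i) + 4·(0.6180-1.1756i) = 4.0900-4.4249i
Z[4] = 1·(-0.6180-8.0575i) + 4·(-1.6180-1.9021i) = -7.0900-15.6659i

DFT(1x + 4y) = 1·X + 4·Y = [31, -7.0900+15.6659i, 4.0900+4.4249i, 4.0900-4.4249i, -7.0900-15.6659i]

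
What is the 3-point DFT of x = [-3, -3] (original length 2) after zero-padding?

Original 2-point DFT: [-6, 0]
Zero-padded 3-point DFT provides frequency interpolation.

DFT_3([x, 0, ...]) = [-6, -1.5000+2.5981i, -1.5000-2.5981i]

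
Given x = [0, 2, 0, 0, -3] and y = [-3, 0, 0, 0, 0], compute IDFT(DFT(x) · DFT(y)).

(x ⊛ y)[n] = Σ(m=0 to 4) x[m] · y[(n-m) mod 5]

Computing each output sample:
(x ⊛ y)[0] = 0
(x ⊛ y)[1] = -6
(x ⊛ y)[2] = 0
(x ⊛ y)[3] = 0
(x ⊛ y)[4] = 9

x ⊛ y = [0, -6, 0, 0, 9]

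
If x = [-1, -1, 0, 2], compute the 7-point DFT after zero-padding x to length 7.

Original 4-point DFT: [0, -1+3i, -2, -1-3i]
Zero-padded 7-point DFT provides frequency interpolation.

DFT_7([x, 0, ...]) = [0, -3.4254-0.0859i, 0.4695+2.5386i, -0.5441-1.5160i, -0.5441+1.5160i, 0.4695-2.5386i, -3.4254+0.0859i]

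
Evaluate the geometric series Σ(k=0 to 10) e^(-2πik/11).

Sum of all nth roots of unity equals 0 for n > 1 (geometric series with r ≠ 1).

0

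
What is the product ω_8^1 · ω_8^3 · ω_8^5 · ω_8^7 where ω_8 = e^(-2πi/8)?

The primitive 8th roots of unity are ω_8^k for k coprime to 8: k ∈ {1, 3, 5, 7}
Their product equals the constant term of the cyclotomic polynomial Φ_8(x) up to sign.
For n ≥ 3, the product of all primitive nth roots of unity is 1. (For n=1 it is 1; for n=2 it is -1.)

1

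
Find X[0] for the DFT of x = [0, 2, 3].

X[0] = Σ(n=0 to 2) x[n] · ω_3^0 = Σ x[n]
= (0) + (2) + (3)

X[0] = 5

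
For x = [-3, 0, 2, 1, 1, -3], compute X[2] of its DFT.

X[2] = Σ(n=0 to 5) x[n] · ω_6^(2n) where ω_6 = e^(-2πi/6)
= (-3)·ω_6^0 + (0)·ω_6^2 + (2)·ω_6^4 + (1)·ω_6^6 + (1)·ω_6^8 + (-3)·ω_6^10

X[2] = -2.0000-1.7321i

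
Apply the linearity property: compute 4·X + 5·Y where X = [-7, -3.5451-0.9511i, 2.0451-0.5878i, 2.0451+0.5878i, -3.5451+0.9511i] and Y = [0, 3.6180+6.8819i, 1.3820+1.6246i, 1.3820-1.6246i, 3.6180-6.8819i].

By linearity: DFT(4x + 5y) = 4·DFT(x) + 5·DFT(y)
= 4·[-7, -3.5451-0.9511i, 2.0451-0.5878i, 2.0451+0.5878i, -3.5451+0.9511i] + 5·[0, 3.6180+6.8819i, 1.3820+1.6246i, 1.3820-1.6246i, 3.6180-6.8819i]

Computing element-wise:
Z[0] = 4·(-7) + 5·(0) = -28
Z[1] = 4·(-3.5451-0.9511i) + 5·(3.6180+6.8819i) = 3.9096+30.6051i
Z[2] = 4·(2.0451-0.5878i) + 5·(1.3820+1.6246i) = 15.0904+5.7718i
Z[3] = 4·(2.0451+0.5878i) + 5·(1.3820-1.6246i) = 15.0904-5.7718i
Z[4] = 4·(-3.5451+0.9511i) + 5·(3.6180-6.8819i) = 3.9096-30.6051i

DFT(4x + 5y) = 4·X + 5·Y = [-28, 3.9096+30.6051i, 15.0904+5.7718i, 15.0904-5.7718i, 3.9096-30.6051i]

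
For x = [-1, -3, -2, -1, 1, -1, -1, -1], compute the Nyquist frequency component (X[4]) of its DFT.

X[4] = Σ(n=0 to 7) x[n] · ω_8^(4n) where ω_8 = e^(-2πi/8)
= (-1)·ω_8^0 + (-3)·ω_8^4 + (-2)·ω_8^8 + (-1)·ω_8^12 + (1)·ω_8^16 + (-1)·ω_8^20 + (-1)·ω_8^24 + (-1)·ω_8^28

X[4] = 3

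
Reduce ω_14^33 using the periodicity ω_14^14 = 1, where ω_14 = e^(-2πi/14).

Since ω_14^14 = 1, powers reduce modulo 14.
33 mod 14 = 5
So ω_14^33 = ω_14^5 = e^(-2πi·5/14)

ω_14^33 = ω_14^5 = -0.6235-0.7818i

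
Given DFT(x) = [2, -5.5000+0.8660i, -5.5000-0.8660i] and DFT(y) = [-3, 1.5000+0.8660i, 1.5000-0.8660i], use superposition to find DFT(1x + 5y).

By linearity: DFT(1x + 5y) = 1·DFT(x) + 5·DFT(y)
= 1·[2, -5.5000+0.8660i, -5.5000-0.8660i] + 5·[-3, 1.5000+0.8660i, 1.5000-0.8660i]

Computing element-wise:
Z[0] = 1·(2) + 5·(-3) = -13
Z[1] = 1·(-5.5000+0.8660i) + 5·(1.5000+0.8660i) = 2.0000+5.1960i
Z[2] = 1·(-5.5000-0.8660i) + 5·(1.5000-0.8660i) = 2.0000-5.1960i

DFT(1x + 5y) = 1·X + 5·Y = [-13, 2.0000+5.1960i, 2.0000-5.1960i]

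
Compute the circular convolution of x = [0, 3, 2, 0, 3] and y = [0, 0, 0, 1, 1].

(x ⊛ y)[n] = Σ(m=0 to 4) x[m] · y[(n-m) mod 5]

Computing each output sample:
(x ⊛ y)[0] = 5
(x ⊛ y)[1] = 2
(x ⊛ y)[2] = 3
(x ⊛ y)[3] = 3
(x ⊛ y)[4] = 3

x ⊛ y = [5, 2, 3, 3, 3]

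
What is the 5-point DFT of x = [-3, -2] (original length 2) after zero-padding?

Original 2-point DFT: [-5, -1]
Zero-padded 5-point DFT provides frequency interpolation.

DFT_5([x, 0, ...]) = [-5, -3.6180+1.9021i, -1.3820+1.1756i, -1.3820-1.1756i, -3.6180-1.9021i]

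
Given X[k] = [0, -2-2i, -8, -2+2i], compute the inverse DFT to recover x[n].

x[n] = (1/4) Σ(k=0 to 3) X[k] · e^(2πikn/4)

Computing each x[n]:
x[0] = -3
x[1] = 3
x[2] = -1
x[3] = 1

x = [-3, 3, -1, 1]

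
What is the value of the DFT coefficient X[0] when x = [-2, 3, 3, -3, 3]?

X[0] = Σ(n=0 to 4) x[n] · ω_5^0 = Σ x[n]
= (-2) + (3) + (3) + (-3) + (3)

X[0] = 4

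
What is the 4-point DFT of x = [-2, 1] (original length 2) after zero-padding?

Original 2-point DFT: [-1, -3]
Zero-padded 4-point DFT provides frequency interpolation.

DFT_4([x, 0, ...]) = [-1, -2-1i, -3, -2+1i]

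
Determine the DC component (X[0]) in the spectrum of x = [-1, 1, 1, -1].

X[0] = Σ(n=0 to 3) x[n] · ω_4^0 = Σ x[n]
= (-1) + (1) + (1) + (-1)

X[0] = 0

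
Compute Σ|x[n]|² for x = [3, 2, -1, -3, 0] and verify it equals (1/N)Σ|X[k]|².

Time domain:
Σ|x[n]|² = |3|² + |2|² + |-1|² + |-3|² + |0|² = 23.0000

Frequency domain:
(1/5)Σ|X[k]|² = (1/5)(|1|² + |6.8541-3.0777i|² + |0.1459+0.7265i|² + |0.1459-0.7265i|² + |6.8541+3.0777i|²) = (1/5)·115.0000 = 23.0000

Both sides agree, confirming Parseval's theorem.

Σ|x[n]|² = (1/N)Σ|X[k]|² = 23.0000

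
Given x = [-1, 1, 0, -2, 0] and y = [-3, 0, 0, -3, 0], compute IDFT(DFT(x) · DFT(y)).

(x ⊛ y)[n] = Σ(m=0 to 4) x[m] · y[(n-m) mod 5]

Computing each output sample:
(x ⊛ y)[0] = 3
(x ⊛ y)[1] = 3
(x ⊛ y)[2] = 0
(x ⊛ y)[3] = 9
(x ⊛ y)[4] = -3

x ⊛ y = [3, 3, 0, 9, -3]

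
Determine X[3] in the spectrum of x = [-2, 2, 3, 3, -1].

X[3] = Σ(n=0 to 4) x[n] · ω_5^(3n) where ω_5 = e^(-2πi/5)
= (-2)·ω_5^0 + (2)·ω_5^3 + (3)·ω_5^6 + (3)·ω_5^9 + (-1)·ω_5^12

X[3] = -0.9549+1.7634i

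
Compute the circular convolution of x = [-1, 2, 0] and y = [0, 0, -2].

(x ⊛ y)[n] = Σ(m=0 to 2) x[m] · y[(n-m) mod 3]

Computing each output sample:
(x ⊛ y)[0] = -4
(x ⊛ y)[1] = 0
(x ⊛ y)[2] = 2

x ⊛ y = [-4, 0, 2]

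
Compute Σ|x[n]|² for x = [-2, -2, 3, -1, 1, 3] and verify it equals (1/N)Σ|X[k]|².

Time domain:
Σ|x[n]|² = |-2|² + |-2|² + |3|² + |-1|² + |1|² + |3|² = 28.0000

Frequency domain:
(1/6)Σ|X[k]|² = (1/6)(|2|² + |-2.5000+2.5981i|² + |-5.5000+6.0622i|² + |2|² + |-5.5000-6.0622i|² + |-2.5000-2.5981i|²) = (1/6)·168.0000 = 28.0000

Both sides agree, confirming Parseval's theorem.

Σ|x[n]|² = (1/N)Σ|X[k]|² = 28.0000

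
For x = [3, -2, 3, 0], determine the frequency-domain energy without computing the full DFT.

Parseval: Σ|x[n]|² = (1/N)Σ|X[k]|², so Σ|X[k]|² = N·Σ|x[n]|² = 4·22.0000

Σ|X[k]|² = N·Σ|x[n]|² = 4·22.0000 = 88.0000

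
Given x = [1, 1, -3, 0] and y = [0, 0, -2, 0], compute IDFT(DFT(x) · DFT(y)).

(x ⊛ y)[n] = Σ(m=0 to 3) x[m] · y[(n-m) mod 4]

Computing each output sample:
(x ⊛ y)[0] = 6
(x ⊛ y)[1] = 0
(x ⊛ y)[2] = -2
(x ⊛ y)[3] = -2

x ⊛ y = [6, 0, -2, -2]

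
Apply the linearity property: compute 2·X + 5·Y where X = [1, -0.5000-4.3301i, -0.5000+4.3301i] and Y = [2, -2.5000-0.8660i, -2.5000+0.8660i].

By linearity: DFT(2x + 5y) = 2·DFT(x) + 5·DFT(y)
= 2·[1, -0.5000-4.3301i, -0.5000+4.3301i] + 5·[2, -2.5000-0.8660i, -2.5000+0.8660i]

Computing element-wise:
Z[0] = 2·(1) + 5·(2) = 12
Z[1] = 2·(-0.5000-4.3301i) + 5·(-2.5000-0.8660i) = -13.5000-12.9902i
Z[2] = 2·(-0.5000+4.3301i) + 5·(-2.5000+0.8660i) = -13.5000+12.9902i

DFT(2x + 5y) = 2·X + 5·Y = [12, -13.5000-12.9902i, -13.5000+12.9902i]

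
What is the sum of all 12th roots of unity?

Sum of all nth roots of unity equals 0 for n > 1 (geometric series with r ≠ 1).

0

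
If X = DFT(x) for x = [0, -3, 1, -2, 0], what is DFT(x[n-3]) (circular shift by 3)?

Time shift by 3: X_shifted[k] = ω_5^(3k) · X[k]
Shifted x = [1, -2, 0, 0, -3]

DFT(x[n-3]) = [-4, -0.5451-0.9511i, 5.0451-0.5878i, 5.0451+0.5878i, -0.5451+0.9511i]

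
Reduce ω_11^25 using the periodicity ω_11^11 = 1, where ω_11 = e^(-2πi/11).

Since ω_11^11 = 1, powers reduce modulo 11.
25 mod 11 = 3
So ω_11^25 = ω_11^3 = e^(-2πi·3/11)

ω_11^25 = ω_11^3 = -0.1423-0.9898i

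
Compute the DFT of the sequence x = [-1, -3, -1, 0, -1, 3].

X[k] = Σ(n=0 to 5) x[n] · ω_6^(nk)
where ω_6 = e^(-2πi/6)

Computing each X[k]:
X[0] = -3
X[1] = 5.1962i
X[2] = 5.1962i
X[3] = -3
X[4] = -5.1962i
X[5] = -5.1962i

X = [-3, 5.1962i, 5.1962i, -3, -5.1962i, -5.1962i]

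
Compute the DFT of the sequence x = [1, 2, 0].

X[k] = Σ(n=0 to 2) x[n] · ω_3^(nk)
where ω_3 = e^(-2πi/3)

Computing each X[k]:
X[0] = 3
X[1] = -1.7321i
X[2] = 1.7321i

X = [3, -1.7321i, 1.7321i]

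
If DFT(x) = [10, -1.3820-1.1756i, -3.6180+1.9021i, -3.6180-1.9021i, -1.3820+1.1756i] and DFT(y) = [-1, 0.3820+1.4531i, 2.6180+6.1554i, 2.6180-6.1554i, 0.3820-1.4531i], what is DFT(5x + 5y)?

By linearity: DFT(5x + 5y) = 5·DFT(x) + 5·DFT(y)
= 5·[10, -1.3820-1.1756i, -3.6180+1.9021i, -3.6180-1.9021i, -1.3820+1.1756i] + 5·[-1, 0.3820+1.4531i, 2.6180+6.1554i, 2.6180-6.1554i, 0.3820-1.4531i]

Computing element-wise:
Z[0] = 5·(10) + 5·(-1) = 45
Z[1] = 5·(-1.3820-1.1756i) + 5·(0.3820+1.4531i) = -5.0000+1.3875i
Z[2] = 5·(-3.6180+1.9021i) + 5·(2.6180+6.1554i) = -5.0000+40.2875i
Z[3] = 5·(-3.6180-1.9021i) + 5·(2.6180-6.1554i) = -5.0000-40.2875i
Z[4] = 5·(-1.3820+1.1756i) + 5·(0.3820-1.4531i) = -5.0000-1.3875i

DFT(5x + 5y) = 5·X + 5·Y = [45, -5.0000+1.3875i, -5.0000+40.2875i, -5.0000-40.2875i, -5.0000-1.3875i]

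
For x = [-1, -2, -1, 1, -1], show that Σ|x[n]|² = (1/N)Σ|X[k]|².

Time domain:
Σ|x[n]|² = |-1|² + |-2|² + |-1|² + |1|² + |-1|² = 8.0000

Frequency domain:
(1/5)Σ|X[k]|² = (1/5)(|-4|² + |-1.9271+2.1266i|² + |1.4271-1.3143i|² + |1.4271+1.3143i|² + |-1.9271-2.1266i|²) = (1/5)·40.0000 = 8.0000

Both sides agree, confirming Parseval's theorem.

Σ|x[n]|² = (1/N)Σ|X[k]|² = 8.0000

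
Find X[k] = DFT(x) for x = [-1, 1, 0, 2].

X[k] = Σ(n=0 to 3) x[n] · ω_4^(nk)
where ω_4 = e^(-2πi/4)

Computing each X[k]:
X[0] = 2
X[1] = -1+1i
X[2] = -4
X[3] = -1-1i

X = [2, -1+1i, -4, -1-1i]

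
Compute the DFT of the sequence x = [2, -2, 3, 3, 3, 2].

X[k] = Σ(n=0 to 5) x[n] · ω_6^(nk)
where ω_6 = e^(-2πi/6)

Computing each X[k]:
X[0] = 11
X[1] = -4.0000+3.4641i
X[2] = 2.0000+3.4641i
X[3] = 5
X[4] = 2.0000-3.4641i
X[5] = -4.0000-3.4641i

X = [11, -4.0000+3.4641i, 2.0000+3.4641i, 5, 2.0000-3.4641i, -4.0000-3.4641i]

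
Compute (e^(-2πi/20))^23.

Since ω_20^20 = 1, powers reduce modulo 20.
23 mod 20 = 3
So ω_20^23 = ω_20^3 = e^(-2πi·3/20)

ω_20^23 = ω_20^3 = 0.5878-0.8090i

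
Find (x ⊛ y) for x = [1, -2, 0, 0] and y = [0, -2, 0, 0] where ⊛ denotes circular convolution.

(x ⊛ y)[n] = Σ(m=0 to 3) x[m] · y[(n-m) mod 4]

Computing each output sample:
(x ⊛ y)[0] = 0
(x ⊛ y)[1] = -2
(x ⊛ y)[2] = 4
(x ⊛ y)[3] = 0

x ⊛ y = [0, -2, 4, 0]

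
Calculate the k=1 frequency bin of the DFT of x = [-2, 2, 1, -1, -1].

X[1] = Σ(n=0 to 4) x[n] · ω_5^(1n) where ω_5 = e^(-2πi/5)
= (-2)·ω_5^0 + (2)·ω_5^1 + (1)·ω_5^2 + (-1)·ω_5^3 + (-1)·ω_5^4

X[1] = -1.6910-4.0287i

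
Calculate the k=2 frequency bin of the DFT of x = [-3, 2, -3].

X[2] = Σ(n=0 to 2) x[n] · ω_3^(2n) where ω_3 = e^(-2πi/3)
= (-3)·ω_3^0 + (2)·ω_3^2 + (-3)·ω_3^4

X[2] = -2.5000+4.3301i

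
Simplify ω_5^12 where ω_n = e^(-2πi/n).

Since ω_5^5 = 1, powers reduce modulo 5.
12 mod 5 = 2
So ω_5^12 = ω_5^2 = e^(-2πi·2/5)

ω_5^12 = ω_5^2 = -0.8090-0.5878i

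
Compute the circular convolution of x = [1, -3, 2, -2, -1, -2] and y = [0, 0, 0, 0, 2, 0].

(x ⊛ y)[n] = Σ(m=0 to 5) x[m] · y[(n-m) mod 6]

Computing each output sample:
(x ⊛ y)[0] = 4
(x ⊛ y)[1] = -4
(x ⊛ y)[2] = -2
(x ⊛ y)[3] = -4
(x ⊛ y)[4] = 2
(x ⊛ y)[5] = -6

x ⊛ y = [4, -4, -2, -4, 2, -6]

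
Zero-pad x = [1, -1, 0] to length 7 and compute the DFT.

Original 3-point DFT: [0, 1.5000+0.8660i, 1.5000-0.8660i]
Zero-padded 7-point DFT provides frequency interpolation.

DFT_7([x, 0, ...]) = [0, 0.3765+0.7818i, 1.2225+0.9749i, 1.9010+0.4339i, 1.9010-0.4339i, 1.2225-0.9749i, 0.3765-0.7818i]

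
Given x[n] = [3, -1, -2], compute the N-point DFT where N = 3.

X[k] = Σ(n=0 to 2) x[n] · ω_3^(nk)
where ω_3 = e^(-2πi/3)

Computing each X[k]:
X[0] = 0
X[1] = 4.5000-0.8660i
X[2] = 4.5000+0.8660i

X = [0, 4.5000-0.8660i, 4.5000+0.8660i]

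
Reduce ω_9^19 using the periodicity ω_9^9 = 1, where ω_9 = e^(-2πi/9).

Since ω_9^9 = 1, powers reduce modulo 9.
19 mod 9 = 1
So ω_9^19 = ω_9^1 = e^(-2πi·1/9)

ω_9^19 = ω_9^1 = 0.7660-0.6428i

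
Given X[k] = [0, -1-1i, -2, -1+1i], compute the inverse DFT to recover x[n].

x[n] = (1/4) Σ(k=0 to 3) X[k] · e^(2πikn/4)

Computing each x[n]:
x[0] = -1
x[1] = 1
x[2] = 0
x[3] = 0

x = [-1, 1, 0, 0]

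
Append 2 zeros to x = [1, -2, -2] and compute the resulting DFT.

Original 3-point DFT: [-3, 3, 3]
Zero-padded 5-point DFT provides frequency interpolation.

DFT_5([x, 0, ...]) = [-3, 2.0000+3.0777i, 2.0000-0.7265i, 2.0000+0.7265i, 2.0000-3.0777i]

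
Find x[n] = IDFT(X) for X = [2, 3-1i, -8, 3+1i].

x[n] = (1/4) Σ(k=0 to 3) X[k] · e^(2πikn/4)

Computing each x[n]:
x[0] = 0
x[1] = 3
x[2] = -3
x[3] = 2

x = [0, 3, -3, 2]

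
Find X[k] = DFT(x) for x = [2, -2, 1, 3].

X[k] = Σ(n=0 to 3) x[n] · ω_4^(nk)
where ω_4 = e^(-2πi/4)

Computing each X[k]:
X[0] = 4
X[1] = 1+5i
X[2] = 2
X[3] = 1-5i

X = [4, 1+5i, 2, 1-5i]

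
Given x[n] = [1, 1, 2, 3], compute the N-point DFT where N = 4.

X[k] = Σ(n=0 to 3) x[n] · ω_4^(nk)
where ω_4 = e^(-2πi/4)

Computing each X[k]:
X[0] = 7
X[1] = -1+2i
X[2] = -1
X[3] = -1-2i

X = [7, -1+2i, -1, -1-2i]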